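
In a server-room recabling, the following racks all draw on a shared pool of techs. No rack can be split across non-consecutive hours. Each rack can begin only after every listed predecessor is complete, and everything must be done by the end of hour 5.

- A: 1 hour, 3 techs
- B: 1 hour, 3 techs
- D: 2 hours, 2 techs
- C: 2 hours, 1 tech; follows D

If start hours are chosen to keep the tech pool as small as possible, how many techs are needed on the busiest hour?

Early-start (A@1, B@1, D@1, C@3) gives peak 8: h1:8  h2:2  h3:1  h4:1  h5:0.
Shift B→4, D→2, C→4.
Schedule A@1, B@4, D@2, C@4: h1:3  h2:2  h3:2  h4:4  h5:1 — peak 4.

4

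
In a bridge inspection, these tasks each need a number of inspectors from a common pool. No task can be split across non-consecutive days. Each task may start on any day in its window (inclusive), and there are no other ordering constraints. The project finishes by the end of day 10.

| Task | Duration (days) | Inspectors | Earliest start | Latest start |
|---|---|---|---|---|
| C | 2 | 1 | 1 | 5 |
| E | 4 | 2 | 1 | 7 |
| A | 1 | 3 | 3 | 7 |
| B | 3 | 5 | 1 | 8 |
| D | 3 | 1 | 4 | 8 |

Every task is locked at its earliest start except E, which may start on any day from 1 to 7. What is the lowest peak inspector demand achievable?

E@1: d1:8  d2:8  d3:10  d4:3  d5:1  d6:1  d7:0  d8:0  d9:0  d10:0 → peak 10
E@2: d1:6  d2:8  d3:10  d4:3  d5:3  d6:1  d7:0  d8:0  d9:0  d10:0 → peak 10
E@3: d1:6  d2:6  d3:10  d4:3  d5:3  d6:3  d7:0  d8:0  d9:0  d10:0 → peak 10
E@4: d1:6  d2:6  d3:8  d4:3  d5:3  d6:3  d7:2  d8:0  d9:0  d10:0 → peak 8
E@5: d1:6  d2:6  d3:8  d4:1  d5:3  d6:3  d7:2  d8:2  d9:0  d10:0 → peak 8
E@6: d1:6  d2:6  d3:8  d4:1  d5:1  d6:3  d7:2  d8:2  d9:2  d10:0 → peak 8
E@7: d1:6  d2:6  d3:8  d4:1  d5:1  d6:1  d7:2  d8:2  d9:2  d10:2 → peak 8
Best is E@4, peak 8.

8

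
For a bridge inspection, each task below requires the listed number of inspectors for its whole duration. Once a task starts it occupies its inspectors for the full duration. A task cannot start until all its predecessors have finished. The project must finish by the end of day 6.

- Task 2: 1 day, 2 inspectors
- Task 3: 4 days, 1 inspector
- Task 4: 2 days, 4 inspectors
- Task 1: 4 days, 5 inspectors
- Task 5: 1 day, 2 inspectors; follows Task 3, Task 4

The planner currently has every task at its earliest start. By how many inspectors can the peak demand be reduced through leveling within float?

5

Early-start peak: d1:12  d2:10  d3:6  d4:6  d5:2  d6:0 ⇒ 12.
Leveled (Task 2@1, Task 3@1, Task 4@1, Task 1@3, Task 5@5): d1:7  d2:5  d3:6  d4:6  d5:7  d6:5 ⇒ 7.
Reduction 12 − 7 = 5.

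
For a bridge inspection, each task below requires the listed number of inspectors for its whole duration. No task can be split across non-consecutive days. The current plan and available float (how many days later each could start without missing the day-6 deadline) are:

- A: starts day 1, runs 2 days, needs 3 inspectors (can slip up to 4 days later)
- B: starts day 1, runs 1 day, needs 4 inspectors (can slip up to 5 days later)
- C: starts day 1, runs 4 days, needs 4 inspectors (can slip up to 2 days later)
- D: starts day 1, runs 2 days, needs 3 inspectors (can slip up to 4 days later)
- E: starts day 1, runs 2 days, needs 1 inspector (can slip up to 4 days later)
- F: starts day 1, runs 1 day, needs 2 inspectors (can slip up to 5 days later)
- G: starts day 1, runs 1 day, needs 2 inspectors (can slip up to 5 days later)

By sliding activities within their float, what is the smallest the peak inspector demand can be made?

7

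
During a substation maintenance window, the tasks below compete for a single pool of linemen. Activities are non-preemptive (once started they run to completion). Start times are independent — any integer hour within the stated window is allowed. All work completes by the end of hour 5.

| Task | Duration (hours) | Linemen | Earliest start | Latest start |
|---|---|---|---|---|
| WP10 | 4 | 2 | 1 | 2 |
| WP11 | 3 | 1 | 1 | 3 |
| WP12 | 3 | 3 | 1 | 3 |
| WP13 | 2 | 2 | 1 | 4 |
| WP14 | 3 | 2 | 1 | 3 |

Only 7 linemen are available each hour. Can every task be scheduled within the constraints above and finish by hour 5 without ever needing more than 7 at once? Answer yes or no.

no

The minimum achievable peak is 8; 7 < 8, so no feasible schedule stays within the cap.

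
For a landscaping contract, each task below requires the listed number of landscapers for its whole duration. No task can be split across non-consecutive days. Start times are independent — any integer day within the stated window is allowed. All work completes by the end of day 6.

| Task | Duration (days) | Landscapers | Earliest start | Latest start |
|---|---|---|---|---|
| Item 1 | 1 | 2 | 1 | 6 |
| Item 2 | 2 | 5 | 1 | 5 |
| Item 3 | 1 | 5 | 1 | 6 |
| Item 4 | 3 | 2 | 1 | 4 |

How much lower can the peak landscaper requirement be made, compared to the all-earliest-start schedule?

Early-start peak: d1:14  d2:7  d3:2  d4:0  d5:0  d6:0 ⇒ 14.
Leveled (Item 1@1, Item 2@4, Item 3@6, Item 4@1): d1:4  d2:2  d3:2  d4:5  d5:5  d6:5 ⇒ 5.
Reduction 14 − 5 = 9.

9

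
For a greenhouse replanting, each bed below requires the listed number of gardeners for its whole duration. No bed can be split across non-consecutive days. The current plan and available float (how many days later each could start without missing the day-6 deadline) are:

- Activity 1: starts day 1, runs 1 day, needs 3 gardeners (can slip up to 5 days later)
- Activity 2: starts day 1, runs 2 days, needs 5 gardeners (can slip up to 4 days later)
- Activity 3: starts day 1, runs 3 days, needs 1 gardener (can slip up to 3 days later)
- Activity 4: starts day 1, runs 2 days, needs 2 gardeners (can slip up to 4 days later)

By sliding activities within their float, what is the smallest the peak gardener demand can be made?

5

Early-start (Activity 1@1, Activity 2@1, Activity 3@1, Activity 4@1) gives peak 11: d1:11  d2:8  d3:1  d4:0  d5:0  d6:0.
Shift Activity 2→2, Activity 3→4, Activity 4→4.
Schedule Activity 1@1, Activity 2@2, Activity 3@4, Activity 4@4: d1:3  d2:5  d3:5  d4:3  d5:3  d6:1 — peak 5.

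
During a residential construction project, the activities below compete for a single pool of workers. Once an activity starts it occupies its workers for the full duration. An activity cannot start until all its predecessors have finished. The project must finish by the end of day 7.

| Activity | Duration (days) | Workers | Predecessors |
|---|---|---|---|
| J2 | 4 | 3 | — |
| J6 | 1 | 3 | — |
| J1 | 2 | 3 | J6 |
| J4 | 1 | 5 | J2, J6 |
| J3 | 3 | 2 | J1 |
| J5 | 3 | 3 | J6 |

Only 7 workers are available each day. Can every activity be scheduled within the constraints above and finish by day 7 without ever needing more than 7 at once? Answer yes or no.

yes

Schedule J2@1, J6@1, J1@2, J4@7, J3@5, J5@4: d1:6  d2:6  d3:6  d4:6  d5:5  d6:5  d7:7 — peak 7 ≤ 7.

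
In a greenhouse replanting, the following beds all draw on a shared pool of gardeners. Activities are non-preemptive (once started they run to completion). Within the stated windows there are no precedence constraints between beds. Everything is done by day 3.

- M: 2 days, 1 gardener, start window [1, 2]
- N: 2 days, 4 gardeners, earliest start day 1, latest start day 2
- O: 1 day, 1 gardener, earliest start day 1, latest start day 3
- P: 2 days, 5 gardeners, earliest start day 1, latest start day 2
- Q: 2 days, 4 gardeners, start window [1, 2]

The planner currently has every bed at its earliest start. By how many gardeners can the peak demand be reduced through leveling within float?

1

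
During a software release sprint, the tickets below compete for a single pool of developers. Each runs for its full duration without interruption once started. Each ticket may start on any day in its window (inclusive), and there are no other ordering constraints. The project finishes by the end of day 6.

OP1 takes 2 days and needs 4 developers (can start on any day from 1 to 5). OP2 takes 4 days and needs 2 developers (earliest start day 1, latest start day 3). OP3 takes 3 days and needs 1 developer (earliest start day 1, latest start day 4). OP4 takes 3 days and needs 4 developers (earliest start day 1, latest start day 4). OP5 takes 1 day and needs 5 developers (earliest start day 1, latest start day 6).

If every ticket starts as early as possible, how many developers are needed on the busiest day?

16

Early-start schedule: OP1@1, OP2@1, OP3@1, OP4@1, OP5@1.
Load per day: day 1: 16, day 2: 11, day 3: 7, day 4: 2, day 5: 0, day 6: 0.
Peak is 16.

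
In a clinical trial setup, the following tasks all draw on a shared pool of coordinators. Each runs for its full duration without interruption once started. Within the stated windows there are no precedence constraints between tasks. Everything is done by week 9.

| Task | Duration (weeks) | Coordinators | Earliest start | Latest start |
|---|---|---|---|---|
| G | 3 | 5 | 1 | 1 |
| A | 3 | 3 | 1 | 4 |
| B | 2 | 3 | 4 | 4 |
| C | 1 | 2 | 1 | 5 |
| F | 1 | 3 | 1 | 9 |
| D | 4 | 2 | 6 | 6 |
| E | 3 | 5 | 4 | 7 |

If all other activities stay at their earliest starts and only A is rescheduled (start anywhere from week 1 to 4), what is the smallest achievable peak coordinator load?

A@1: w1:13  w2:8  w3:8  w4:8  w5:8  w6:7  w7:2  w8:2  w9:2 → peak 13
A@2: w1:10  w2:8  w3:8  w4:11  w5:8  w6:7  w7:2  w8:2  w9:2 → peak 11
A@3: w1:10  w2:5  w3:8  w4:11  w5:11  w6:7  w7:2  w8:2  w9:2 → peak 11
A@4: w1:10  w2:5  w3:5  w4:11  w5:11  w6:10  w7:2  w8:2  w9:2 → peak 11
Best is A@2, peak 11.

11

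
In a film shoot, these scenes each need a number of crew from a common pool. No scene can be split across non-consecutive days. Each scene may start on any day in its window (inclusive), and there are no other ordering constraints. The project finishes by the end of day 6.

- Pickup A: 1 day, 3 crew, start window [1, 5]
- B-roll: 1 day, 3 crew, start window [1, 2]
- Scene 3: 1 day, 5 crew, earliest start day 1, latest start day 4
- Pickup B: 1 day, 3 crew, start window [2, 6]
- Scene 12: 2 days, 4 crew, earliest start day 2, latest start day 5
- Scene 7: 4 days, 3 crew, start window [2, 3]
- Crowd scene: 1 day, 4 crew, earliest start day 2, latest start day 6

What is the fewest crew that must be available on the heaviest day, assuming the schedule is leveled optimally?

7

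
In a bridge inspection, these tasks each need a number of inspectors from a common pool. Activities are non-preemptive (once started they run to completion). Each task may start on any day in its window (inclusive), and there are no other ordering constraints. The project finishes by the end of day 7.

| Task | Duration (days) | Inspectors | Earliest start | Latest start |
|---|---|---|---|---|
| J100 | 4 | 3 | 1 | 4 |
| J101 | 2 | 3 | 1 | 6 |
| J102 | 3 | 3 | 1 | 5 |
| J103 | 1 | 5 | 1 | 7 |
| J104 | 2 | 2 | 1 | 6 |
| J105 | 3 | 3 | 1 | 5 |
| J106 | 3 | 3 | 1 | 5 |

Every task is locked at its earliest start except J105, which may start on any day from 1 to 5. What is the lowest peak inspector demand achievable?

J105@1: d1:22  d2:17  d3:12  d4:3  d5:0  d6:0  d7:0 → peak 22
J105@2: d1:19  d2:17  d3:12  d4:6  d5:0  d6:0  d7:0 → peak 19
J105@3: d1:19  d2:14  d3:12  d4:6  d5:3  d6:0  d7:0 → peak 19
J105@4: d1:19  d2:14  d3:9  d4:6  d5:3  d6:3  d7:0 → peak 19
J105@5: d1:19  d2:14  d3:9  d4:3  d5:3  d6:3  d7:3 → peak 19
Best is J105@2, peak 19.

19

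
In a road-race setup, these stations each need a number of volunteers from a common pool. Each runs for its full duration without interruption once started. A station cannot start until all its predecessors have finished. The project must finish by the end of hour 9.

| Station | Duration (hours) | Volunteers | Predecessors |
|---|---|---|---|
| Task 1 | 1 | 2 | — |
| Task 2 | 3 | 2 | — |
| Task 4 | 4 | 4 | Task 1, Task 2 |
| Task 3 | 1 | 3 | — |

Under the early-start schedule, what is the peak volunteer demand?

Early-start schedule: Task 1@1, Task 2@1, Task 4@4, Task 3@1.
Load per hour: hour 1: 7, hour 2: 2, hour 3: 2, hour 4: 4, hour 5: 4, hour 6: 4, hour 7: 4, hour 8: 0, hour 9: 0.
Peak is 7.

7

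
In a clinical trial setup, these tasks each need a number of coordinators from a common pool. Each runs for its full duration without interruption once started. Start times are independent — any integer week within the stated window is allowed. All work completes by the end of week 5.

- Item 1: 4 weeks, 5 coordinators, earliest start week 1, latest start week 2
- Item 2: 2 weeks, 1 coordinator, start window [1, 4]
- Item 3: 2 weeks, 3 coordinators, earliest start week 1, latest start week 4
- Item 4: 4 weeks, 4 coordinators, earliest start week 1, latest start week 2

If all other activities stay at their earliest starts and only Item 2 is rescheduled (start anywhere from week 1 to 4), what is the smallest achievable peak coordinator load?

Item 2@1: w1:13  w2:13  w3:9  w4:9  w5:0 → peak 13
Item 2@2: w1:12  w2:13  w3:10  w4:9  w5:0 → peak 13
Item 2@3: w1:12  w2:12  w3:10  w4:10  w5:0 → peak 12
Item 2@4: w1:12  w2:12  w3:9  w4:10  w5:1 → peak 12
Best is Item 2@3, peak 12.

12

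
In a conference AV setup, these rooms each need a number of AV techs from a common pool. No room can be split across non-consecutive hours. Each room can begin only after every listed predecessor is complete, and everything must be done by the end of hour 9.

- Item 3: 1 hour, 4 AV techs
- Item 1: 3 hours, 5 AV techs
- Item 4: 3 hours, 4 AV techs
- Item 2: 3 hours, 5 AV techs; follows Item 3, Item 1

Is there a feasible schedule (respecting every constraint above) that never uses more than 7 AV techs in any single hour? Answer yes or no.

no

The minimum achievable peak is 8; 7 < 8, so no feasible schedule stays within the cap.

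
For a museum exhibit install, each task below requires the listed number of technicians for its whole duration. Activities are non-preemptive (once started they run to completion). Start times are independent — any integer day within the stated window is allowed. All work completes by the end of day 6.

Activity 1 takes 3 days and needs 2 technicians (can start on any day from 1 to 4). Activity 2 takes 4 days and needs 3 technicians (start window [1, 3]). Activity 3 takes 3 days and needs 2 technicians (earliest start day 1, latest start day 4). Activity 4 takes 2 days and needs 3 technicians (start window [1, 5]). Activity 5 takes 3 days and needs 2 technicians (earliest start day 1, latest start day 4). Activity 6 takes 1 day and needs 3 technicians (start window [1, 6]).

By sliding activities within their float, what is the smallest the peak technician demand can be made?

8

Early-start (Activity 1@1, Activity 2@1, Activity 3@1, Activity 4@1, Activity 5@1, Activity 6@1) gives peak 15: d1:15  d2:12  d3:9  d4:3  d5:0  d6:0.
Shift Activity 4→4, Activity 5→4, Activity 6→5.
Schedule Activity 1@1, Activity 2@1, Activity 3@1, Activity 4@4, Activity 5@4, Activity 6@5: d1:7  d2:7  d3:7  d4:8  d5:8  d6:2 — peak 8.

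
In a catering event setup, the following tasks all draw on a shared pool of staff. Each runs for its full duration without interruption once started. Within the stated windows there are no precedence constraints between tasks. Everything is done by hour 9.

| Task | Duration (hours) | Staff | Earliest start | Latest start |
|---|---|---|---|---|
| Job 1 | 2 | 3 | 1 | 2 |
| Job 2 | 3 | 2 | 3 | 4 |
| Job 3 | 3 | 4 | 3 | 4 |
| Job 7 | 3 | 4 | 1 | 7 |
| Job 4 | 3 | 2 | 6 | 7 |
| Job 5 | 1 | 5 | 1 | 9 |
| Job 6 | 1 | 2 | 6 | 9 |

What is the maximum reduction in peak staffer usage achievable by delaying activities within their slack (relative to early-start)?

6

Early-start peak: h1:12  h2:7  h3:10  h4:6  h5:6  h6:4  h7:2  h8:2  h9:0 ⇒ 12.
Leveled (Job 1@2, Job 2@3, Job 3@4, Job 7@7, Job 4@6, Job 5@1, Job 6@9): h1:5  h2:3  h3:5  h4:6  h5:6  h6:6  h7:6  h8:6  h9:6 ⇒ 6.
Reduction 12 − 6 = 6.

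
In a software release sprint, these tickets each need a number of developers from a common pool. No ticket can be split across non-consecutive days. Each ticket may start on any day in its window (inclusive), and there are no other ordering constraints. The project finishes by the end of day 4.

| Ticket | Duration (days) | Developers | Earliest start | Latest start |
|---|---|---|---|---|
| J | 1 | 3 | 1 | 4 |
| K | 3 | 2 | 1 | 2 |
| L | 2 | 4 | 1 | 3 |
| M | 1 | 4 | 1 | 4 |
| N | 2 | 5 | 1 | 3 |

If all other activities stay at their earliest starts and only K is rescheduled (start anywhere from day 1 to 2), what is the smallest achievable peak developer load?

16

K@1: d1:18  d2:11  d3:2  d4:0 → peak 18
K@2: d1:16  d2:11  d3:2  d4:2 → peak 16
Best is K@2, peak 16.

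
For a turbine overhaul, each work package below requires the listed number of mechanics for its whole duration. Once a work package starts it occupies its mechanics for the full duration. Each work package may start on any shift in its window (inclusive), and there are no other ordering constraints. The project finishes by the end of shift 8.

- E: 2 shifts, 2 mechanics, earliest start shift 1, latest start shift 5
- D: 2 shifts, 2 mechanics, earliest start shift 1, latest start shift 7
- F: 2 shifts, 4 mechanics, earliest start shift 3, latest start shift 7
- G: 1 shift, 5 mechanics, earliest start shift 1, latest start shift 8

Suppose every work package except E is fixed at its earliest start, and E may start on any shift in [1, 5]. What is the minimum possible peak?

7

E@1: s1:9  s2:4  s3:4  s4:4  s5:0  s6:0  s7:0  s8:0 → peak 9
E@2: s1:7  s2:4  s3:6  s4:4  s5:0  s6:0  s7:0  s8:0 → peak 7
E@3: s1:7  s2:2  s3:6  s4:6  s5:0  s6:0  s7:0  s8:0 → peak 7
E@4: s1:7  s2:2  s3:4  s4:6  s5:2  s6:0  s7:0  s8:0 → peak 7
E@5: s1:7  s2:2  s3:4  s4:4  s5:2  s6:2  s7:0  s8:0 → peak 7
Best is E@2, peak 7.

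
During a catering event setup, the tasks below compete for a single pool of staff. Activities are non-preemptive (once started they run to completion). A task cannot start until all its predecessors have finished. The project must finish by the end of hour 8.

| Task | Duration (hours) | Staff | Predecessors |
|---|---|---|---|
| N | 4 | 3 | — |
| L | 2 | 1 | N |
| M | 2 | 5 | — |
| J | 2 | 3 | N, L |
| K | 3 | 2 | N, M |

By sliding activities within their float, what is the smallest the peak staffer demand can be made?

8

Schedule N@1, L@5, M@1, J@7, K@5: h1:8  h2:8  h3:3  h4:3  h5:3  h6:3  h7:5  h8:3 — peak 8.
No arrangement of the 7 feasible schedules does better.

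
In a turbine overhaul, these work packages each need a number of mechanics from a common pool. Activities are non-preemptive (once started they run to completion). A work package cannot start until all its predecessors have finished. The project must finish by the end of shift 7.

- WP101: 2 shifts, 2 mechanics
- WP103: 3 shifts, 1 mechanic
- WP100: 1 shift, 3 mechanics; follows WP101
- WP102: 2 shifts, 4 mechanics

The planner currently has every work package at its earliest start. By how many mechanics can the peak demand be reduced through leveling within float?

Early-start peak: s1:7  s2:7  s3:4  s4:0  s5:0  s6:0  s7:0 ⇒ 7.
Leveled (WP101@1, WP103@1, WP100@3, WP102@4): s1:3  s2:3  s3:4  s4:4  s5:4  s6:0  s7:0 ⇒ 4.
Reduction 7 − 4 = 3.

3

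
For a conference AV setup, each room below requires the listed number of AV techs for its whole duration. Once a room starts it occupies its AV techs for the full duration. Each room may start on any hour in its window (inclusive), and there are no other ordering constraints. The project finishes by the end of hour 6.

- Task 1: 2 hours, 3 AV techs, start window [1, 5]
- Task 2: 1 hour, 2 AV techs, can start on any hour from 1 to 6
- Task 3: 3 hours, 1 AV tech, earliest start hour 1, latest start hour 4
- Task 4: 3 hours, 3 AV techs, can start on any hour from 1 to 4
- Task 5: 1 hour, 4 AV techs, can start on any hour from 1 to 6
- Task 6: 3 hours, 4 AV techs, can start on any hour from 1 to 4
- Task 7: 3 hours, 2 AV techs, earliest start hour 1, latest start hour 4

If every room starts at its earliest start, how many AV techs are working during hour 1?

At early start, hour 1 has: Task 1, Task 2, Task 3, Task 4, Task 5, Task 6, Task 7.
Demand: 3 + 2 + 1 + 3 + 4 + 4 + 2 = 19.

19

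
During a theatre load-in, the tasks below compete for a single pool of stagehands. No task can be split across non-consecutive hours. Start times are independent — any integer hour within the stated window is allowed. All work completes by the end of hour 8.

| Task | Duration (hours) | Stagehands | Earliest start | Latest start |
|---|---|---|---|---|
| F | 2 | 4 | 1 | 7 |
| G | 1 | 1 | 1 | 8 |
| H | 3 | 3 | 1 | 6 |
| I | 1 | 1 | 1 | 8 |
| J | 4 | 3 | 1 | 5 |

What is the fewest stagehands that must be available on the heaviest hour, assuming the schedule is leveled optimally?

6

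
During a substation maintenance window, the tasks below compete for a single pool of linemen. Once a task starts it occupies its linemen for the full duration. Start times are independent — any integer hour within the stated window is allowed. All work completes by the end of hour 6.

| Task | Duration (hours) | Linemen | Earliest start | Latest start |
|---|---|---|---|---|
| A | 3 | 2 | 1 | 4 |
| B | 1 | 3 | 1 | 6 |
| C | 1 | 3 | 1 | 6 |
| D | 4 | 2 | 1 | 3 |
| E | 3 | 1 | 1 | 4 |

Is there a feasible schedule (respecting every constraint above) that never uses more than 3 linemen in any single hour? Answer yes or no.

no

Total lineman-hours = 23; over 6 hours the average is 23/6 > 3, so some hour must exceed 3.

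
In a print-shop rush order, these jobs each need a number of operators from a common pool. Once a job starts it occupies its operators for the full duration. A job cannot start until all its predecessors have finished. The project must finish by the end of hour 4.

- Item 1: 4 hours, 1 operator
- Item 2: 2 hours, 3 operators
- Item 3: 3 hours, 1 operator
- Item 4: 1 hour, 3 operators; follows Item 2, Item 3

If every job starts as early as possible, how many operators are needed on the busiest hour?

Early-start schedule: Item 1@1, Item 2@1, Item 3@1, Item 4@4.
Load per hour: hour 1: 5, hour 2: 5, hour 3: 2, hour 4: 4.
Peak is 5.

5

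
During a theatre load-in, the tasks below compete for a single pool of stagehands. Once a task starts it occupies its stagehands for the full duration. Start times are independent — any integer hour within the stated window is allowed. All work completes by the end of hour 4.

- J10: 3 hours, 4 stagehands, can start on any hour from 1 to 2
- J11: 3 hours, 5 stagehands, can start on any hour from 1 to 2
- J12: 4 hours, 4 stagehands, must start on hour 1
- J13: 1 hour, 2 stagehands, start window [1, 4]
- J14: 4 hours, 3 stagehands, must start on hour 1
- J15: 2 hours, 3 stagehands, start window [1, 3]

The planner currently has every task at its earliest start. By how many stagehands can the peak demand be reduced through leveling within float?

Early-start peak: h1:21  h2:19  h3:16  h4:7 ⇒ 21.
Leveled (J10@1, J11@1, J12@1, J13@1, J14@1, J15@2): h1:18  h2:19  h3:19  h4:7 ⇒ 19.
Reduction 21 − 19 = 2.

2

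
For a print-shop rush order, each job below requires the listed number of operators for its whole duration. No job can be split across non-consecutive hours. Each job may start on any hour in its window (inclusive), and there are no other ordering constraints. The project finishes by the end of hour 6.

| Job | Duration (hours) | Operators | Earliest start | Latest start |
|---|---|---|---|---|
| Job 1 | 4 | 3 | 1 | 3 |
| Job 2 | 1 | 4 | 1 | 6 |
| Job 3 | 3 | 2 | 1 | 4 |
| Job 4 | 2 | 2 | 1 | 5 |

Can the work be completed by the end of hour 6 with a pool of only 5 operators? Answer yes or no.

Schedule Job 1@1, Job 2@6, Job 3@1, Job 4@4: h1:5  h2:5  h3:5  h4:5  h5:2  h6:4 — peak 5 ≤ 5.

yes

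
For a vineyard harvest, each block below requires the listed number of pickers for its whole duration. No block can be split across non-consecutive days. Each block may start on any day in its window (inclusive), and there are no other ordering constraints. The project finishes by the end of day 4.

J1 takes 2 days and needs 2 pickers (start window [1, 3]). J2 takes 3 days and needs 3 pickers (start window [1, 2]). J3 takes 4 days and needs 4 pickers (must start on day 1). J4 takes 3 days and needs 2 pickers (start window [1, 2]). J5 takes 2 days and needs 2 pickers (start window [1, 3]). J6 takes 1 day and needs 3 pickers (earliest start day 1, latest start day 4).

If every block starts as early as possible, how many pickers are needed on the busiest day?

16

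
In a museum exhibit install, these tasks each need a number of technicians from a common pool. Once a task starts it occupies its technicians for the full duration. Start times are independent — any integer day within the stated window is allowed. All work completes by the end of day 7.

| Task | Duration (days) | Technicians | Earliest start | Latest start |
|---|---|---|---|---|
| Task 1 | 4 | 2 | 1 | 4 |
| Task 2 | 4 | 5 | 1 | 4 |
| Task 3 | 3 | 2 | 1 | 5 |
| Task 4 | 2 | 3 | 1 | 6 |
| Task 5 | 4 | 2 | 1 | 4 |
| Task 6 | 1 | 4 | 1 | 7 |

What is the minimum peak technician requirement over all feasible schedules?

9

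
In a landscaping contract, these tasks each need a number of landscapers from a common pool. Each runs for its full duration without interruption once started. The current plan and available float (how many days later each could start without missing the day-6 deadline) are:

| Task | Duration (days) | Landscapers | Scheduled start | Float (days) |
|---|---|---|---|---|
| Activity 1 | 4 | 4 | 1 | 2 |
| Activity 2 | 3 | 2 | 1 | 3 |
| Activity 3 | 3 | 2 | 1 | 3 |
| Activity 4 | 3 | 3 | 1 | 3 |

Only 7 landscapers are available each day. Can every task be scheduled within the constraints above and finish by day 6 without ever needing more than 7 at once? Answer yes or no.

The minimum achievable peak is 8; 7 < 8, so no feasible schedule stays within the cap.

no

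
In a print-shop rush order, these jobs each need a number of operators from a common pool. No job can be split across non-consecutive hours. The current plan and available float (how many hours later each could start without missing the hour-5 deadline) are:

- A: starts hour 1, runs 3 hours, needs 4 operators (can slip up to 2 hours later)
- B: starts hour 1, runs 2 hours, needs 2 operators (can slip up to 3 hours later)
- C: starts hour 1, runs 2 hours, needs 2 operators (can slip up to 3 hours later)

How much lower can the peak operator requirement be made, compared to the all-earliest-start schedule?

4

Early-start peak: h1:8  h2:8  h3:4  h4:0  h5:0 ⇒ 8.
Leveled (A@1, B@4, C@4): h1:4  h2:4  h3:4  h4:4  h5:4 ⇒ 4.
Reduction 8 − 4 = 4.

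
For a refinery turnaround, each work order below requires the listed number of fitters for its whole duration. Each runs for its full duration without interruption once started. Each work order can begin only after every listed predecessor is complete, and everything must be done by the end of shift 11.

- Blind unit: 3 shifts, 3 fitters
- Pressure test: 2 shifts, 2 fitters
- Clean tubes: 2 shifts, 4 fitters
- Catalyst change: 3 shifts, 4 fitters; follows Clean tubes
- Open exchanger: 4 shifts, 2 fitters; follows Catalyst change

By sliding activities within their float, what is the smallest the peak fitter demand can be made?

5

Early-start (Blind unit@1, Pressure test@1, Clean tubes@1, Catalyst change@3, Open exchanger@6) gives peak 9: s1:9  s2:9  s3:7  s4:4  s5:4  s6:2  s7:2  s8:2  s9:2  s10:0  s11:0.
Shift Blind unit→6, Pressure test→6, Open exchanger→8.
Schedule Blind unit@6, Pressure test@6, Clean tubes@1, Catalyst change@3, Open exchanger@8: s1:4  s2:4  s3:4  s4:4  s5:4  s6:5  s7:5  s8:5  s9:2  s10:2  s11:2 — peak 5.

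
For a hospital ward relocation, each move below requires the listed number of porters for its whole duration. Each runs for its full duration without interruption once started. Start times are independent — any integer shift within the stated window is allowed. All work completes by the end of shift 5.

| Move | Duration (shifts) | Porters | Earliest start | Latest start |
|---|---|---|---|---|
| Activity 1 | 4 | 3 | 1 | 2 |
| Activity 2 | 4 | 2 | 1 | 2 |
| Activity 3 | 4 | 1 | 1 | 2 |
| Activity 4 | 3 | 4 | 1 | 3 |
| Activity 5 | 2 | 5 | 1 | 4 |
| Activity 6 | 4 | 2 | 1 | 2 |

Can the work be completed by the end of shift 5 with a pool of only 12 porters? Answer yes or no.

no

The minimum achievable peak is 13; 12 < 13, so no feasible schedule stays within the cap.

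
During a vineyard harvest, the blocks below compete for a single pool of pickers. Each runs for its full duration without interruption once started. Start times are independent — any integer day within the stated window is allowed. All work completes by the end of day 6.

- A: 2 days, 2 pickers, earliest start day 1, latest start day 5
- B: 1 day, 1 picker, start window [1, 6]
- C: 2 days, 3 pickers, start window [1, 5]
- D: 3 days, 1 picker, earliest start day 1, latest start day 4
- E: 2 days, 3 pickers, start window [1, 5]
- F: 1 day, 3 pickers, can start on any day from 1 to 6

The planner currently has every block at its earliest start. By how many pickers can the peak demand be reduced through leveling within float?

8

Early-start peak: d1:13  d2:9  d3:1  d4:0  d5:0  d6:0 ⇒ 13.
Leveled (A@1, B@1, C@2, D@3, E@4, F@6): d1:3  d2:5  d3:4  d4:4  d5:4  d6:3 ⇒ 5.
Reduction 13 − 5 = 8.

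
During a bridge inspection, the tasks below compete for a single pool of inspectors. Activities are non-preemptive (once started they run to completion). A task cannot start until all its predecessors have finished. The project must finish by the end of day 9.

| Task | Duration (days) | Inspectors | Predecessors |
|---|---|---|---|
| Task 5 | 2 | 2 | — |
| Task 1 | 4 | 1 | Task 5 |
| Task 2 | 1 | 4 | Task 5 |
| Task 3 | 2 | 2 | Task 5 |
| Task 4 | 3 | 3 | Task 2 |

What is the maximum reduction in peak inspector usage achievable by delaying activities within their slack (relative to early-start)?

Early-start peak: d1:2  d2:2  d3:7  d4:6  d5:4  d6:4  d7:0  d8:0  d9:0 ⇒ 7.
Leveled (Task 5@1, Task 1@4, Task 2@3, Task 3@4, Task 4@6): d1:2  d2:2  d3:4  d4:3  d5:3  d6:4  d7:4  d8:3  d9:0 ⇒ 4.
Reduction 7 − 4 = 3.

3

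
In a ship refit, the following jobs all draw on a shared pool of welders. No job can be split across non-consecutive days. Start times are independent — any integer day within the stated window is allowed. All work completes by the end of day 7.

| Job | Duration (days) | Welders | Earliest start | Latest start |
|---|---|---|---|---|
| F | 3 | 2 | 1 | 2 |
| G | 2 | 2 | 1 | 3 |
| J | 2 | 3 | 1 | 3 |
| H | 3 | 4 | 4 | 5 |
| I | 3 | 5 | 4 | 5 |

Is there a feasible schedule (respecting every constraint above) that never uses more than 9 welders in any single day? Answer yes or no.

yes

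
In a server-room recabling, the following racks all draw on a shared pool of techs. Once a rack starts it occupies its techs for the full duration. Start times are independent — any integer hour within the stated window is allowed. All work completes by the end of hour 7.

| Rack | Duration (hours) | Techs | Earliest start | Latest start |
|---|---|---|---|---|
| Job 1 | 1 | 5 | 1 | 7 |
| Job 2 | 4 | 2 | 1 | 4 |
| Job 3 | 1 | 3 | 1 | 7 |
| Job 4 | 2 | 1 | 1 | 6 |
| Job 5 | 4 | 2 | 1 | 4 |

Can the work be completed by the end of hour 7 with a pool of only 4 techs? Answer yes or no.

The minimum achievable peak is 5; 4 < 5, so no feasible schedule stays within the cap.

no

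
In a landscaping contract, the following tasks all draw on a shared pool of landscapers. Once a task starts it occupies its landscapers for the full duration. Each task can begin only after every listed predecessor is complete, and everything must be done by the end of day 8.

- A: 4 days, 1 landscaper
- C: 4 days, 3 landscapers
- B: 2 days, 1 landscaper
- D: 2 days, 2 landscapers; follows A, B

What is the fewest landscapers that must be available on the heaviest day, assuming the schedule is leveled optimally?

Early-start (A@1, C@1, B@1, D@5) gives peak 5: d1:5  d2:5  d3:4  d4:4  d5:2  d6:2  d7:0  d8:0.
Shift B→5, D→7.
Schedule A@1, C@1, B@5, D@7: d1:4  d2:4  d3:4  d4:4  d5:1  d6:1  d7:2  d8:2 — peak 4.

4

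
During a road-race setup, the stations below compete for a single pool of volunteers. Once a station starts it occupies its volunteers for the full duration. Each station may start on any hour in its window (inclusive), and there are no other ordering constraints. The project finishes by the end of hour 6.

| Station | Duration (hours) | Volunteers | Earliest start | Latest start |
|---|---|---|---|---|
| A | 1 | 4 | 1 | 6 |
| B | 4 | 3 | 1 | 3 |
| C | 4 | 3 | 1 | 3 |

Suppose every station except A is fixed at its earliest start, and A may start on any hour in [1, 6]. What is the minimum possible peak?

6

A@1: h1:10  h2:6  h3:6  h4:6  h5:0  h6:0 → peak 10
A@2: h1:6  h2:10  h3:6  h4:6  h5:0  h6:0 → peak 10
A@3: h1:6  h2:6  h3:10  h4:6  h5:0  h6:0 → peak 10
A@4: h1:6  h2:6  h3:6  h4:10  h5:0  h6:0 → peak 10
A@5: h1:6  h2:6  h3:6  h4:6  h5:4  h6:0 → peak 6
A@6: h1:6  h2:6  h3:6  h4:6  h5:0  h6:4 → peak 6
Best is A@5, peak 6.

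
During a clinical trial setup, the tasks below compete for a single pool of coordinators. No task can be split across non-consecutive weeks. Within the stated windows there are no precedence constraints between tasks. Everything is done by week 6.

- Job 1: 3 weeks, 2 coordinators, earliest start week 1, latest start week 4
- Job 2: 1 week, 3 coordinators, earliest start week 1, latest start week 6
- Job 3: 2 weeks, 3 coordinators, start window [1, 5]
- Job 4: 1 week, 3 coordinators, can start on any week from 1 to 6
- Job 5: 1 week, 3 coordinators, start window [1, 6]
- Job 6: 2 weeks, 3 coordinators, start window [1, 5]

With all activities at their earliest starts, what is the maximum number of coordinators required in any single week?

Early-start schedule: Job 1@1, Job 2@1, Job 3@1, Job 4@1, Job 5@1, Job 6@1.
Load per week: week 1: 17, week 2: 8, week 3: 2, week 4: 0, week 5: 0, week 6: 0.
Peak is 17.

17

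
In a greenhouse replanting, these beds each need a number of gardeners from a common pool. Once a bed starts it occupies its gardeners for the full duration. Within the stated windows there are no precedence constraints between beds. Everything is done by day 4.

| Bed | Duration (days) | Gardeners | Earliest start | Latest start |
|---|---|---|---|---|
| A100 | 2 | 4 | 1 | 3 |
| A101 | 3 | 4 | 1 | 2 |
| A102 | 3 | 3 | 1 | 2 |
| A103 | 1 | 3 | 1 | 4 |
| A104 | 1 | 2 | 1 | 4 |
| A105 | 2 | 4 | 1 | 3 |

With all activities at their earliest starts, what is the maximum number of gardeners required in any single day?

Early-start schedule: A100@1, A101@1, A102@1, A103@1, A104@1, A105@1.
Load per day: day 1: 20, day 2: 15, day 3: 7, day 4: 0.
Peak is 20.

20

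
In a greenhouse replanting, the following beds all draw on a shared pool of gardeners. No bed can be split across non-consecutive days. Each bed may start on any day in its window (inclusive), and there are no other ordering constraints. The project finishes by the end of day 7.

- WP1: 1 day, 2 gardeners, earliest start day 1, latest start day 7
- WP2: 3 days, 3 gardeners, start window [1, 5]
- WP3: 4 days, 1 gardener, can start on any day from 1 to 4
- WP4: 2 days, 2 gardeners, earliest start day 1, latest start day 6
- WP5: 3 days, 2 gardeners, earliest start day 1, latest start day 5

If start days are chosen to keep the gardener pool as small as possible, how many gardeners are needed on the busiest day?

Early-start (WP1@1, WP2@1, WP3@1, WP4@1, WP5@1) gives peak 10: d1:10  d2:8  d3:6  d4:1  d5:0  d6:0  d7:0.
Shift WP2→2, WP4→5, WP5→5.
Schedule WP1@1, WP2@2, WP3@1, WP4@5, WP5@5: d1:3  d2:4  d3:4  d4:4  d5:4  d6:4  d7:2 — peak 4.
Total gardener-days = 25 over 7 days ⇒ peak ≥ ⌈25/7⌉ = 4, so 4 is optimal.

4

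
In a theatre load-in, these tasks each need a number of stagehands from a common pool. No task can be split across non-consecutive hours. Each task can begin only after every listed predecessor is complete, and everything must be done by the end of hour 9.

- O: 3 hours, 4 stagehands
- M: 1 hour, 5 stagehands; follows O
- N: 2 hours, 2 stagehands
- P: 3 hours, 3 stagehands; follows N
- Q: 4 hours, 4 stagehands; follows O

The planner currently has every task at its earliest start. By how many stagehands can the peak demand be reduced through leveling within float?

5

Early-start peak: h1:6  h2:6  h3:7  h4:12  h5:7  h6:4  h7:4  h8:0  h9:0 ⇒ 12.
Leveled (O@1, M@4, N@1, P@5, Q@5): h1:6  h2:6  h3:4  h4:5  h5:7  h6:7  h7:7  h8:4  h9:0 ⇒ 7.
Reduction 12 − 7 = 5.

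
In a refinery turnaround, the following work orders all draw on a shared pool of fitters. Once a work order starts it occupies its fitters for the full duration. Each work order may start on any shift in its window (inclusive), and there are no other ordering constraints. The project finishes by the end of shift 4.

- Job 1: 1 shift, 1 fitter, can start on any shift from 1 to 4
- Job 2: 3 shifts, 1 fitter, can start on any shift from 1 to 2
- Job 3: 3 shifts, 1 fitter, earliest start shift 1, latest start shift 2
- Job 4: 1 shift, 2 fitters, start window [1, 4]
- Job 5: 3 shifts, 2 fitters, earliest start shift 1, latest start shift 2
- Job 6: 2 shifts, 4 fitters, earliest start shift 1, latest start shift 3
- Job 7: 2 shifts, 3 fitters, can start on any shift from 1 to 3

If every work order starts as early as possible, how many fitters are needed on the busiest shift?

Early-start schedule: Job 1@1, Job 2@1, Job 3@1, Job 4@1, Job 5@1, Job 6@1, Job 7@1.
Load per shift: shift 1: 14, shift 2: 11, shift 3: 4, shift 4: 0.
Peak is 14.

14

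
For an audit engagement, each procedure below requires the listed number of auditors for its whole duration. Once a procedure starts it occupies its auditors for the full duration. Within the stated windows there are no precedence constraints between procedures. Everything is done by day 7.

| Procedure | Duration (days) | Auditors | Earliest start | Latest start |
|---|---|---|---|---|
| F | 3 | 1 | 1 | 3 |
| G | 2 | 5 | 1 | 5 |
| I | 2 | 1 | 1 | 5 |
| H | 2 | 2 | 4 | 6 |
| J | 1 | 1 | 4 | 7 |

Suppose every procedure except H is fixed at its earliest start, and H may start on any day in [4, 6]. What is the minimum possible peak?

7

H@4: d1:7  d2:7  d3:1  d4:3  d5:2  d6:0  d7:0 → peak 7
H@5: d1:7  d2:7  d3:1  d4:1  d5:2  d6:2  d7:0 → peak 7
H@6: d1:7  d2:7  d3:1  d4:1  d5:0  d6:2  d7:2 → peak 7
Best is H@4, peak 7.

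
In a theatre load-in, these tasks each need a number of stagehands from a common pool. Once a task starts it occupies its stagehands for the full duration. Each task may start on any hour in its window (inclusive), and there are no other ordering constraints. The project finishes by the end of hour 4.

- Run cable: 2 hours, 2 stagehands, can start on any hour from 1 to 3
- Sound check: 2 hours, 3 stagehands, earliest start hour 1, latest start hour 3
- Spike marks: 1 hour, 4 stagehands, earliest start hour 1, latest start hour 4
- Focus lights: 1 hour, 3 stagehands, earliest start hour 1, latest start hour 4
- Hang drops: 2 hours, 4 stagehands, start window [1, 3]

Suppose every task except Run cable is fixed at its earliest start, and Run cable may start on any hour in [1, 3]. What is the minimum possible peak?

Run cable@1: h1:16  h2:9  h3:0  h4:0 → peak 16
Run cable@2: h1:14  h2:9  h3:2  h4:0 → peak 14
Run cable@3: h1:14  h2:7  h3:2  h4:2 → peak 14
Best is Run cable@2, peak 14.

14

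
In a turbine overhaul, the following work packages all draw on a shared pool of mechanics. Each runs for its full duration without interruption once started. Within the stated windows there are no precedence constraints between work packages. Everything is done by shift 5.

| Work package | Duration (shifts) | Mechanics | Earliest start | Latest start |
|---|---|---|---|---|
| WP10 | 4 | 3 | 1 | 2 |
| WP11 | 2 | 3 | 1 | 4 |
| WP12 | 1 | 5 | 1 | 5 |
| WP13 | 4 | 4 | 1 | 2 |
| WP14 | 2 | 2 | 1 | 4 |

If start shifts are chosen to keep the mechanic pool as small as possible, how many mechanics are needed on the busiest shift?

10

Early-start (WP10@1, WP11@1, WP12@1, WP13@1, WP14@1) gives peak 17: s1:17  s2:12  s3:7  s4:7  s5:0.
Shift WP12→5, WP14→3.
Schedule WP10@1, WP11@1, WP12@5, WP13@1, WP14@3: s1:10  s2:10  s3:9  s4:9  s5:5 — peak 10.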